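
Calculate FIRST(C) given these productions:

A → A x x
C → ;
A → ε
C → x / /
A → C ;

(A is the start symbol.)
{ ';', 'x' }

From C → ;:
  - ';' is a terminal: add ';' and stop
From C → x / /:
  - x is a terminal: add 'x' and stop

Collecting: FIRST(C) = { ';', 'x' }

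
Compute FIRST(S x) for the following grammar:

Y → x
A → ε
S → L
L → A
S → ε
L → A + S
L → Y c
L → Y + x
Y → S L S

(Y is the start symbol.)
FIRST sets of the non-terminals involved (from the grammar, by fixed-point iteration):
  FIRST(S) = { '+', 'c', 'x', ε }

To compute FIRST(S x), process the symbols left to right:
Symbol S is a non-terminal. Add FIRST(S) \ {ε} = { '+', 'c', 'x' }
S is nullable (ε ∈ FIRST(S)), continue to the next symbol.
Symbol x is a terminal. Add 'x' and stop.
FIRST(S x) = { '+', 'c', 'x' }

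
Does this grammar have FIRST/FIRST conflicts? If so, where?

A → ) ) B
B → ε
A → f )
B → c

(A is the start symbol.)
Productions for A:
  A → ) ) B: FIRST = { ')' }
  A → f ): FIRST = { 'f' }
Productions for B:
  B → ε: FIRST = { ε }
  B → c: FIRST = { 'c' }

All alternatives of each non-terminal have pairwise disjoint FIRST sets.

Answer: No FIRST/FIRST conflicts.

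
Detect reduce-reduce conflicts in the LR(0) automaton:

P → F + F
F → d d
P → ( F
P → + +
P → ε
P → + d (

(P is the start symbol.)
No reduce-reduce conflicts

A reduce-reduce conflict occurs when an LR(0) state has two complete items [A → α .] and [B → β .] — both call for a reduction, and with no lookahead the parser cannot choose between them.

Augment with P' → P and build the canonical LR(0) collection (I0 = CLOSURE({[P' → . P]}), then GOTO on every symbol after a dot until no new states appear). It has 13 states:
  I0: { [F → . d d], [P → . ( F], [P → . + +], [P → . + d (], [P → . F + F], [P → .], [P' → . P] }  — shift, reduce
  I1: { [F → . d d], [P → ( . F] }  — shift
  I2: { [P → + . +], [P → + . d (] }  — shift
  I3: { [P → F . + F] }  — shift
  I4: { [P' → P .] }  — accept
  I5: { [F → d . d] }  — shift
  I6: { [F → d d .] }  — reduce
  I7: { [F → . d d], [P → F + . F] }  — shift
  I8: { [P → F + F .] }  — reduce
  I9: { [P → + + .] }  — reduce
  I10: { [P → + d . (] }  — shift
  I11: { [P → + d ( .] }  — reduce
  I12: { [P → ( F .] }  — reduce

No state contains more than one complete item.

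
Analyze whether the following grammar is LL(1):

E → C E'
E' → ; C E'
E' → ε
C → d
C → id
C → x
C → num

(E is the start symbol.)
A grammar is LL(1) if for each non-terminal N with multiple productions, the predict sets of those productions are pairwise disjoint, where PREDICT(N → α) = (FIRST(α) \ {ε}) ∪ (FOLLOW(N) if α ⇒* ε).

Relevant sets:
  FOLLOW(E') = { $ }

For E':
  PREDICT(E' → ';' C E') = { ';' }
  PREDICT(E' → ε) = { $ }
For C:
  PREDICT(C → d) = { 'd' }
  PREDICT(C → id) = { 'id' }
  PREDICT(C → x) = { 'x' }
  PREDICT(C → num) = { 'num' }
E has a single production, so nothing to check there.

All predict sets are disjoint. The grammar IS LL(1).

Answer: Yes, the grammar is LL(1).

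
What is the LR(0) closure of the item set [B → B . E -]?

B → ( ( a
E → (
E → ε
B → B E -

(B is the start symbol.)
To compute CLOSURE, for each item [A → α.Bβ] where B is a non-terminal, add [B → .γ] for all productions B → γ; repeat for the newly added items until nothing changes.

Start with: [B → B . E -]
  [B → B . E -] has the dot before E: add [E → . (], [E → .]
No further items can be added.

CLOSURE = { [B → B . E -], [E → . (], [E → .] }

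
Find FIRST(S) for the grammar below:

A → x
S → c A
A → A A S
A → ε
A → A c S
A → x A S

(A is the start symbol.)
{ 'c' }

To compute FIRST(S), examine every production with S on the left-hand side, reading each right-hand side left to right until a non-nullable symbol is reached.

From S → c A:
  - c is a terminal: add 'c' and stop

Collecting: FIRST(S) = { 'c' }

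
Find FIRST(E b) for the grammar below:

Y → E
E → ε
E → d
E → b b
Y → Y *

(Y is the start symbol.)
FIRST sets of the non-terminals involved (from the grammar, by fixed-point iteration):
  FIRST(E) = { 'b', 'd', ε }

To compute FIRST(E b), process the symbols left to right:
Symbol E is a non-terminal. Add FIRST(E) \ {ε} = { 'b', 'd' }
E is nullable (ε ∈ FIRST(E)), continue to the next symbol.
Symbol b is a terminal. Add 'b' and stop.
FIRST(E b) = { 'b', 'd' }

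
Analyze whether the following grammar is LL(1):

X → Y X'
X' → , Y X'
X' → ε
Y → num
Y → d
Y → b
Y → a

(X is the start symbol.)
Relevant sets:
  FOLLOW(X') = { $ }

For X':
  PREDICT(X' → ',' Y X') = { ',' }
  PREDICT(X' → ε) = { $ }
For Y:
  PREDICT(Y → num) = { 'num' }
  PREDICT(Y → d) = { 'd' }
  PREDICT(Y → b) = { 'b' }
  PREDICT(Y → a) = { 'a' }
X has a single production, so nothing to check there.

All predict sets are disjoint. The grammar IS LL(1).

Answer: Yes, the grammar is LL(1).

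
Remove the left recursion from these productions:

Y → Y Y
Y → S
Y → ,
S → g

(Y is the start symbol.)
Y → S Y'
Y → , Y'
Y' → Y Y'
Y' → ε
S → g

Y is directly left-recursive. The standard transformation for
  A → A α₁ | ... | A α_m | β₁ | ... | β_n
is
  A  → β₁ A' | ... | β_n A'
  A' → α₁ A' | ... | α_m A' | ε

Y → S becomes Y → S Y'
Y → , becomes Y → , Y'
Y → Y Y becomes Y' → Y Y'
Add Y' → ε

Productions for other non-terminals are unchanged:
  S → g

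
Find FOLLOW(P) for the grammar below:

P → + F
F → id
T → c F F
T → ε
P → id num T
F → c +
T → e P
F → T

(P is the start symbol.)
P is the start symbol, so $ ∈ FOLLOW(P).
In T → e P: P is at the end, add FOLLOW(T)

The FOLLOW sets referred to above (computed the same way, to a fixed point):
  FOLLOW(T) = { $, 'c', 'e', 'id' }

Taking the union: FOLLOW(P) = { $, 'c', 'e', 'id' }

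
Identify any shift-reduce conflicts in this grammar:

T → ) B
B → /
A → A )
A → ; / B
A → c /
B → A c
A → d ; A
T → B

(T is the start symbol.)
Yes — I10: [A → d ; A .] vs [A → A . )]

Augment with T' → T and build the canonical LR(0) collection (I0 = CLOSURE({[T' → . T]}), then GOTO on every symbol after a dot until no new states appear). It has 17 states:
  I0: { [A → . ; / B], [A → . A )], [A → . c /], [A → . d ; A], [B → . /], [B → . A c], [T → . ) B], [T → . B], [T' → . T] }  — shift
  I1: { [A → . ; / B], [A → . A )], [A → . c /], [A → . d ; A], [B → . /], [B → . A c], [T → ) . B] }  — shift
  I2: { [B → / .] }  — reduce
  I3: { [A → ; . / B] }  — shift
  I4: { [A → A . )], [B → A . c] }  — shift
  I5: { [T → B .] }  — reduce
  I6: { [T' → T .] }  — accept
  I7: { [A → c . /] }  — shift
  I8: { [A → d . ; A] }  — shift
  I9: { [A → . ; / B], [A → . A )], [A → . c /], [A → . d ; A], [A → d ; . A] }  — shift
  I10: { [A → A . )], [A → d ; A .] }  — shift, reduce
  I11: { [A → A ) .] }  — reduce
  I12: { [A → c / .] }  — reduce
  I13: { [B → A c .] }  — reduce
  I14: { [A → . ; / B], [A → . A )], [A → . c /], [A → . d ; A], [A → ; / . B], [B → . /], [B → . A c] }  — shift
  I15: { [A → ; / B .] }  — reduce
  I16: { [T → ) B .] }  — reduce

I10 contains reduce item [A → d ; A .] and shift item [A → A . )] — shift-reduce conflict.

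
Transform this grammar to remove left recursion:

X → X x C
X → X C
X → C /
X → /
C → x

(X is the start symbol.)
X → C / X'
X → / X'
X' → x C X'
X' → C X'
X' → ε
C → x

X is directly left-recursive. The standard transformation for
  A → A α₁ | ... | A α_m | β₁ | ... | β_n
is
  A  → β₁ A' | ... | β_n A'
  A' → α₁ A' | ... | α_m A' | ε

X → C / becomes X → C / X'
X → / becomes X → / X'
X → X x C becomes X' → x C X'
X → X C becomes X' → C X'
Add X' → ε

Productions for other non-terminals are unchanged:
  C → x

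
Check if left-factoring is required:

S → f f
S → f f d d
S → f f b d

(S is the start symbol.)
Yes, S has productions with common prefix 'f f'

Left-factoring is needed when two productions for the same non-terminal
share a common prefix on the right-hand side.

Productions for S:
  S → f f
  S → f f d d
  S → f f b d

Found common prefix 'f f' in productions for S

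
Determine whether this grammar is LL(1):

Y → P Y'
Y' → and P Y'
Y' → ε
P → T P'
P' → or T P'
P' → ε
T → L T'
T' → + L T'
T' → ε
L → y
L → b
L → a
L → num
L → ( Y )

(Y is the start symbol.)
Yes, the grammar is LL(1).

Relevant sets:
  FOLLOW(Y') = { $, ')' }
  FOLLOW(P') = { $, ')', 'and' }
  FOLLOW(T') = { $, ')', 'and', 'or' }

For Y':
  PREDICT(Y' → and P Y') = { 'and' }
  PREDICT(Y' → ε) = { $, ')' }
For P':
  PREDICT(P' → or T P') = { 'or' }
  PREDICT(P' → ε) = { $, ')', 'and' }
For T':
  PREDICT(T' → '+' L T') = { '+' }
  PREDICT(T' → ε) = { $, ')', 'and', 'or' }
For L:
  PREDICT(L → y) = { 'y' }
  PREDICT(L → b) = { 'b' }
  PREDICT(L → a) = { 'a' }
  PREDICT(L → num) = { 'num' }
  PREDICT(L → '(' Y ')') = { '(' }
Y, P, T have a single production, so nothing to check there.

All predict sets are disjoint. The grammar IS LL(1).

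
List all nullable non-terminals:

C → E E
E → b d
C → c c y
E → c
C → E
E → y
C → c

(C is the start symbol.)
A non-terminal is nullable if it can derive ε (the empty string): either it has an ε-production, or it has a production whose right-hand side consists entirely of nullable non-terminals.

There are no ε-productions, so no non-terminal can derive ε.
No non-terminals are nullable.

Answer: None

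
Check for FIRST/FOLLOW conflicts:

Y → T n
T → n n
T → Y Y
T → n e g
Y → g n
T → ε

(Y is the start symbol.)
Yes. T → n n with FOLLOW(T) on { 'n' }; T → Y Y with FOLLOW(T) on { 'n' }; T → n e g with FOLLOW(T) on { 'n' }

A FIRST/FOLLOW conflict occurs when a non-terminal N has a nullable alternative N → β (β ⇒* ε) and another alternative N → α with FIRST(α) ∩ FOLLOW(N) ≠ ∅: on such a lookahead the parser cannot decide between expanding α and letting N vanish via β.

Nullable non-terminals: T.
FIRST sets used below: FIRST(Y) = { 'g', 'n' }

T: nullable alternative(s) T → ε; FOLLOW(T) = { 'n' }
  T → n n: FIRST \ {ε} = { 'n' } — overlaps FOLLOW(T) on { 'n' }: CONFLICT
  T → Y Y: FIRST \ {ε} = { 'g', 'n' } — overlaps FOLLOW(T) on { 'n' }: CONFLICT
  T → n e g: FIRST \ {ε} = { 'n' } — overlaps FOLLOW(T) on { 'n' }: CONFLICT
  T → ε: FIRST \ {ε} = { } — this is the only nullable alternative, skip

Y has no nullable alternative, so no FIRST/FOLLOW check is needed there.

So the grammar has 3 FIRST/FOLLOW conflicts (marked CONFLICT above).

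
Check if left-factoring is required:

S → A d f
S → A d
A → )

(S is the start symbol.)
Left-factoring is needed when two productions for the same non-terminal
share a common prefix on the right-hand side.

Productions for S:
  S → A d f
  S → A d

Found common prefix 'A d' in productions for S

Answer: Yes, S has productions with common prefix 'A d'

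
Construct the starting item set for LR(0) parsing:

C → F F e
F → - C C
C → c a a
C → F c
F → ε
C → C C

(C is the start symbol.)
First, augment the grammar with C' → C
I₀ = CLOSURE({ [C' → . C] }):
  [C' → . C] has the dot before C: add [C → . F F e], [C → . c a a], [C → . F c], [C → . C C]
  [C → . F F e] has the dot before F: add [F → . - C C], [F → .]
No further items can be added.

I₀ = { [C → . C C], [C → . F F e], [C → . F c], [C → . c a a], [C' → . C], [F → . - C C], [F → .] }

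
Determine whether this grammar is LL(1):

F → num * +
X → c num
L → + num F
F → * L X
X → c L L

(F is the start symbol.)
No. Predict set conflict for X: { 'c' }

For F:
  PREDICT(F → num '*' '+') = { 'num' }
  PREDICT(F → '*' L X) = { '*' }
For X:
  PREDICT(X → c num) = { 'c' }
  PREDICT(X → c L L) = { 'c' }
L has a single production, so nothing to check there.

Conflict found: Predict set conflict for X: { 'c' }
The grammar is NOT LL(1).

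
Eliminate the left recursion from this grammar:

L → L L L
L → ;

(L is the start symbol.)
L → ; L'
L' → L L L'
L' → ε

L is directly left-recursive. The standard transformation for
  A → A α₁ | ... | A α_m | β₁ | ... | β_n
is
  A  → β₁ A' | ... | β_n A'
  A' → α₁ A' | ... | α_m A' | ε

L → ; becomes L → ; L'
L → L L L becomes L' → L L L'
Add L' → ε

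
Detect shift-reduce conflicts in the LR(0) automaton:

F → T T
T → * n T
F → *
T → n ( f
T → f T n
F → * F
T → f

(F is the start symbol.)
Yes — I1: [F → * .] vs [F → . *]; I4: [T → f .] vs [T → . * n T]

A shift-reduce conflict occurs when an LR(0) state has both:
  - a complete (reduce) item [A → α .] (dot at the end), and
  - a shift item [B → β . c γ] (dot before a terminal).

Augment with F' → F and build the canonical LR(0) collection (I0 = CLOSURE({[F' → . F]}), then GOTO on every symbol after a dot until no new states appear). It has 16 states:
  I0: { [F → . * F], [F → . *], [F → . T T], [F' → . F], [T → . * n T], [T → . f T n], [T → . f], [T → . n ( f] }  — shift
  I1: { [F → * . F], [F → * .], [F → . * F], [F → . *], [F → . T T], [T → * . n T], [T → . * n T], [T → . f T n], [T → . f], [T → . n ( f] }  — shift, reduce
  I2: { [F' → F .] }  — accept
  I3: { [F → T . T], [T → . * n T], [T → . f T n], [T → . f], [T → . n ( f] }  — shift
  I4: { [T → . * n T], [T → . f T n], [T → . f], [T → . n ( f], [T → f . T n], [T → f .] }  — shift, reduce
  I5: { [T → n . ( f] }  — shift
  I6: { [T → n ( . f] }  — shift
  I7: { [T → n ( f .] }  — reduce
  I8: { [T → * . n T] }  — shift
  I9: { [T → f T . n] }  — shift
  I10: { [T → f T n .] }  — reduce
  I11: { [T → * n . T], [T → . * n T], [T → . f T n], [T → . f], [T → . n ( f] }  — shift
  I12: { [T → * n T .] }  — reduce
  I13: { [F → T T .] }  — reduce
  I14: { [F → * F .] }  — reduce
  I15: { [T → * n . T], [T → . * n T], [T → . f T n], [T → . f], [T → . n ( f], [T → n . ( f] }  — shift

I1 contains reduce item [F → * .] and shift items [F → . *], [F → . * F], [T → . * n T], [T → * . n T], [T → . f], [T → . f T n], [T → . n ( f] — shift-reduce conflict.
I4 contains reduce item [T → f .] and shift items [T → . * n T], [T → . f], [T → . f T n], [T → . n ( f] — shift-reduce conflict.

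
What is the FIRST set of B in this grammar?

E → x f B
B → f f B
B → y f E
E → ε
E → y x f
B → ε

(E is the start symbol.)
{ 'f', 'y', ε }

To compute FIRST(B), examine every production with B on the left-hand side, reading each right-hand side left to right until a non-nullable symbol is reached.

From B → f f B:
  - f is a terminal: add 'f' and stop
From B → y f E:
  - y is a terminal: add 'y' and stop
From B → ε:
  - ε-production, so ε ∈ FIRST(B)

Collecting: FIRST(B) = { 'f', 'y', ε }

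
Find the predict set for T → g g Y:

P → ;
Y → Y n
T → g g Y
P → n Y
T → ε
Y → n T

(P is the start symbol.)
PREDICT(T → g g Y) = (FIRST(RHS) \ {ε}) ∪ (FOLLOW(T) if ε ∈ FIRST(RHS), i.e. RHS ⇒* ε)
FIRST(g g Y) = { 'g' }
ε ∉ FIRST(g g Y), so FOLLOW(T) is not added.
PREDICT(T → g g Y) = { 'g' }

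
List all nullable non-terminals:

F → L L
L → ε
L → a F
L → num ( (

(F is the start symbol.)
{ 'F', 'L' }

A non-terminal is nullable if it can derive ε (the empty string): either it has an ε-production, or it has a production whose right-hand side consists entirely of nullable non-terminals.

ε-productions: L → ε
So L is immediately nullable.
F → L L: every symbol on the right is nullable, so F is nullable too.
Every non-terminal is now nullable.
Nullable = { 'F', 'L' }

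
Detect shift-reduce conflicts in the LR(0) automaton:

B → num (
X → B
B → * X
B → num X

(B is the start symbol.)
A shift-reduce conflict occurs when an LR(0) state has both:
  - a complete (reduce) item [A → α .] (dot at the end), and
  - a shift item [B → β . c γ] (dot before a terminal).

Augment with B' → B and build the canonical LR(0) collection (I0 = CLOSURE({[B' → . B]}), then GOTO on every symbol after a dot until no new states appear). It has 8 states:
  I0: { [B → . * X], [B → . num (], [B → . num X], [B' → . B] }  — shift
  I1: { [B → * . X], [B → . * X], [B → . num (], [B → . num X], [X → . B] }  — shift
  I2: { [B' → B .] }  — accept
  I3: { [B → . * X], [B → . num (], [B → . num X], [B → num . (], [B → num . X], [X → . B] }  — shift
  I4: { [B → num ( .] }  — reduce
  I5: { [X → B .] }  — reduce
  I6: { [B → num X .] }  — reduce
  I7: { [B → * X .] }  — reduce

No state contains both a complete item and a shift item.

Answer: No shift-reduce conflicts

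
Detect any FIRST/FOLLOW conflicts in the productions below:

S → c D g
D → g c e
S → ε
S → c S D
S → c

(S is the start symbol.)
A FIRST/FOLLOW conflict occurs when a non-terminal N has a nullable alternative N → β (β ⇒* ε) and another alternative N → α with FIRST(α) ∩ FOLLOW(N) ≠ ∅: on such a lookahead the parser cannot decide between expanding α and letting N vanish via β.

Nullable non-terminals: S.

S: nullable alternative(s) S → ε; FOLLOW(S) = { $, 'g' }
  S → c D g: FIRST \ {ε} = { 'c' } — disjoint from FOLLOW(S)
  S → ε: FIRST \ {ε} = { } — this is the only nullable alternative, skip
  S → c S D: FIRST \ {ε} = { 'c' } — disjoint from FOLLOW(S)
  S → c: FIRST \ {ε} = { 'c' } — disjoint from FOLLOW(S)

D has no nullable alternative, so no FIRST/FOLLOW check is needed there.

No FIRST/FOLLOW conflicts found.

Answer: No FIRST/FOLLOW conflicts.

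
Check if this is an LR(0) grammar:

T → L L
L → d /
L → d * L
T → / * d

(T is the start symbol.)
Augment with T' → T and build the canonical LR(0) collection (I0 = CLOSURE({[T' → . T]}), then GOTO on every symbol after a dot until no new states appear). It has 11 states:
  I0: { [L → . d * L], [L → . d /], [T → . / * d], [T → . L L], [T' → . T] }  — shift
  I1: { [T → / . * d] }  — shift
  I2: { [L → . d * L], [L → . d /], [T → L . L] }  — shift
  I3: { [T' → T .] }  — accept
  I4: { [L → d . * L], [L → d . /] }  — shift
  I5: { [L → . d * L], [L → . d /], [L → d * . L] }  — shift
  I6: { [L → d / .] }  — reduce
  I7: { [L → d * L .] }  — reduce
  I8: { [T → L L .] }  — reduce
  I9: { [T → / * . d] }  — shift
  I10: { [T → / * d .] }  — reduce

Every state is either a pure shift/goto state or contains exactly one complete item and nothing to shift — no conflicts. The grammar is LR(0).

Answer: Yes, the grammar is LR(0)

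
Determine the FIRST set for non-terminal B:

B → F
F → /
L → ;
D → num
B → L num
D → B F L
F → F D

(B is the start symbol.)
FIRST sets of the other non-terminals involved (by the same procedure, iterated to a fixed point):
  FIRST(F) = { '/' }
  FIRST(L) = { ';' }

From B → F:
  - F is a non-terminal: add FIRST(F) \ {ε} = { '/' }
    F is not nullable, so stop
From B → L num:
  - L is a non-terminal: add FIRST(L) \ {ε} = { ';' }
    L is not nullable, so stop

Collecting: FIRST(B) = { '/', ';' }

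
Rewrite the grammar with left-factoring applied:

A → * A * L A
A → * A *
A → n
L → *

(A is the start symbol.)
A → * A * A'
A' → L A
A' → ε
A → n
L → *

Left-factoring transforms A → αβ₁ | αβ₂ into A → αA' and A' → β₁ | β₂
(α is the longest common prefix among the alternatives). Repeat until
no nonterminal has two alternatives with a common prefix.

Round 1: A has alternatives sharing prefix '* A *'. Introduce A': A → * A * A'
  Add: A' → L A
  Add: A' → ε

No remaining common prefixes — done.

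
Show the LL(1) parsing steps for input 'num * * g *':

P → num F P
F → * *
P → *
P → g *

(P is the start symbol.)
Stack is shown with the top on the left.

Stack      Input          Action
--------------------------------
P $        num * * g * $  output P → num F P
num F P $  num * * g * $  match 'num'
F P $      * * g * $      output F → * *
* * P $    * * g * $      match '*'
* P $      * g * $        match '*'
P $        g * $          output P → g *
g * $      g * $          match 'g'
* $        * $            match '*'
$          $              accept

The string is accepted.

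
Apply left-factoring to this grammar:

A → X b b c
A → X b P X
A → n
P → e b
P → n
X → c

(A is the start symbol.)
Left-factoring transforms A → αβ₁ | αβ₂ into A → αA' and A' → β₁ | β₂
(α is the longest common prefix among the alternatives). Repeat until
no nonterminal has two alternatives with a common prefix.

Round 1: A has alternatives sharing prefix 'X b'. Introduce A': A → X b A'
  Add: A' → b c
  Add: A' → P X

No remaining common prefixes — done.

Resulting grammar:
A → X b A'
A' → b c
A' → P X
A → n
P → e b
P → n
X → c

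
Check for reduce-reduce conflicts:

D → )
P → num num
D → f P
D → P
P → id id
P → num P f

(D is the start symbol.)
No reduce-reduce conflicts

A reduce-reduce conflict occurs when an LR(0) state has two complete items [A → α .] and [B → β .] — both call for a reduction, and with no lookahead the parser cannot choose between them.

Augment with D' → D and build the canonical LR(0) collection (I0 = CLOSURE({[D' → . D]}), then GOTO on every symbol after a dot until no new states appear). It has 12 states:
  I0: { [D → . )], [D → . P], [D → . f P], [D' → . D], [P → . id id], [P → . num P f], [P → . num num] }  — shift
  I1: { [D → ) .] }  — reduce
  I2: { [D' → D .] }  — accept
  I3: { [D → P .] }  — reduce
  I4: { [D → f . P], [P → . id id], [P → . num P f], [P → . num num] }  — shift
  I5: { [P → id . id] }  — shift
  I6: { [P → . id id], [P → . num P f], [P → . num num], [P → num . P f], [P → num . num] }  — shift
  I7: { [P → num P . f] }  — shift
  I8: { [P → . id id], [P → . num P f], [P → . num num], [P → num . P f], [P → num . num], [P → num num .] }  — shift, reduce
  I9: { [P → num P f .] }  — reduce
  I10: { [P → id id .] }  — reduce
  I11: { [D → f P .] }  — reduce

No state contains more than one complete item.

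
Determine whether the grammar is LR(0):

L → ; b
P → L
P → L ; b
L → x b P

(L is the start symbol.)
Augment with L' → L and build the canonical LR(0) collection (I0 = CLOSURE({[L' → . L]}), then GOTO on every symbol after a dot until no new states appear). It has 10 states:
  I0: { [L → . ; b], [L → . x b P], [L' → . L] }  — shift
  I1: { [L → ; . b] }  — shift
  I2: { [L' → L .] }  — accept
  I3: { [L → x . b P] }  — shift
  I4: { [L → . ; b], [L → . x b P], [L → x b . P], [P → . L ; b], [P → . L] }  — shift
  I5: { [P → L . ; b], [P → L .] }  — shift, reduce
  I6: { [L → x b P .] }  — reduce
  I7: { [P → L ; . b] }  — shift
  I8: { [P → L ; b .] }  — reduce
  I9: { [L → ; b .] }  — reduce

Conflict in state I5:
  Shift-reduce conflict between [P → L .] and [P → L . ; b]
So the grammar is NOT LR(0).

Answer: No. Shift-reduce conflict between [P → L .] and [P → L . ; b]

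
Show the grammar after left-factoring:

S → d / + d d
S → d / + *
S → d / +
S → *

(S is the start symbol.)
Left-factoring transforms A → αβ₁ | αβ₂ into A → αA' and A' → β₁ | β₂
(α is the longest common prefix among the alternatives). Repeat until
no nonterminal has two alternatives with a common prefix.

Round 1: S has alternatives sharing prefix 'd / +'. Introduce S': S → d / + S'
  Add: S' → d d
  Add: S' → *
  Add: S' → ε

No remaining common prefixes — done.

Resulting grammar:
S → d / + S'
S' → d d
S' → *
S' → ε
S → *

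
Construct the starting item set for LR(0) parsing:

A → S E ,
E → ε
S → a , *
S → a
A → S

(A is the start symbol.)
{ [A → . S E ,], [A → . S], [A' → . A], [S → . a , *], [S → . a] }

First, augment the grammar with A' → A
I₀ = CLOSURE({ [A' → . A] }):
  [A' → . A] has the dot before A: add [A → . S E ,], [A → . S]
  [A → . S E ,] has the dot before S: add [S → . a , *], [S → . a]
No further items can be added.

I₀ = { [A → . S E ,], [A → . S], [A' → . A], [S → . a , *], [S → . a] }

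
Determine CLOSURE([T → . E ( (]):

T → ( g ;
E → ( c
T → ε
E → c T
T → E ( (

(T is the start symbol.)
{ [E → . ( c], [E → . c T], [T → . E ( (] }

Start with: [T → . E ( (]
  [T → . E ( (] has the dot before E: add [E → . ( c], [E → . c T]
No further items can be added.

CLOSURE = { [E → . ( c], [E → . c T], [T → . E ( (] }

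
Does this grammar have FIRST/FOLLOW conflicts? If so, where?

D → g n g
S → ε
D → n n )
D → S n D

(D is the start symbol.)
No FIRST/FOLLOW conflicts.

Nullable non-terminals: S.
S has a nullable alternative but only one production, so nothing to check.

D has no nullable alternative, so no FIRST/FOLLOW check is needed there.

No FIRST/FOLLOW conflicts found.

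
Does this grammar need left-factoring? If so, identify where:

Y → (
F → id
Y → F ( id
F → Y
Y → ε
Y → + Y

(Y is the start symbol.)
Left-factoring is needed when two productions for the same non-terminal
share a common prefix on the right-hand side.

Productions for Y:
  Y → (
  Y → F ( id
  Y → ε
  Y → + Y
Productions for F:
  F → id
  F → Y

No common prefixes found.

Answer: No, left-factoring is not needed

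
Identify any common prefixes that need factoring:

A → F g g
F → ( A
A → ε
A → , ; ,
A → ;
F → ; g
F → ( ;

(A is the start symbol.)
Left-factoring is needed when two productions for the same non-terminal
share a common prefix on the right-hand side.

Productions for A:
  A → F g g
  A → ε
  A → , ; ,
  A → ;
Productions for F:
  F → ( A
  F → ; g
  F → ( ;

Found common prefix '(' in productions for F

Answer: Yes, F has productions with common prefix '('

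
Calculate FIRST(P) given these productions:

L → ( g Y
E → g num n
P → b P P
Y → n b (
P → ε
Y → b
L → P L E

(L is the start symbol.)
{ 'b', ε }

From P → b P P:
  - b is a terminal: add 'b' and stop
From P → ε:
  - ε-production, so ε ∈ FIRST(P)

Collecting: FIRST(P) = { 'b', ε }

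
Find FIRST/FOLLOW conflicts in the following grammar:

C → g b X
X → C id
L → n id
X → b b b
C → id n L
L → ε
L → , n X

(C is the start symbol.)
No FIRST/FOLLOW conflicts.

Nullable non-terminals: L.

L: nullable alternative(s) L → ε; FOLLOW(L) = { $, 'id' }
  L → n id: FIRST \ {ε} = { 'n' } — disjoint from FOLLOW(L)
  L → ε: FIRST \ {ε} = { } — this is the only nullable alternative, skip
  L → , n X: FIRST \ {ε} = { ',' } — disjoint from FOLLOW(L)

C, X have no nullable alternative, so no FIRST/FOLLOW check is needed there.

No FIRST/FOLLOW conflicts found.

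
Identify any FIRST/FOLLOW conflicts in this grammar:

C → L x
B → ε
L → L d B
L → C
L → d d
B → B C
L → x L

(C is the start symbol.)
Yes. B → B C with FOLLOW(B) on { 'd', 'x' }

A FIRST/FOLLOW conflict occurs when a non-terminal N has a nullable alternative N → β (β ⇒* ε) and another alternative N → α with FIRST(α) ∩ FOLLOW(N) ≠ ∅: on such a lookahead the parser cannot decide between expanding α and letting N vanish via β.

Nullable non-terminals: B.
FIRST sets used below: FIRST(B) = { 'd', 'x', ε }, FIRST(C) = { 'd', 'x' }

B: nullable alternative(s) B → ε; FOLLOW(B) = { 'd', 'x' }
  B → ε: FIRST \ {ε} = { } — this is the only nullable alternative, skip
  B → B C: FIRST \ {ε} = { 'd', 'x' } — overlaps FOLLOW(B) on { 'd', 'x' }: CONFLICT

C, L have no nullable alternative, so no FIRST/FOLLOW check is needed there.

So the grammar has 1 FIRST/FOLLOW conflict (marked CONFLICT above).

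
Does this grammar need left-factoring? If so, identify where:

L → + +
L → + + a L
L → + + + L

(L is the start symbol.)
Yes, L has productions with common prefix '+ +'

Left-factoring is needed when two productions for the same non-terminal
share a common prefix on the right-hand side.

Productions for L:
  L → + +
  L → + + a L
  L → + + + L

Found common prefix '+ +' in productions for L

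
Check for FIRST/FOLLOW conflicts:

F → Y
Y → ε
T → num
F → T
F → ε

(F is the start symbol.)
No FIRST/FOLLOW conflicts.

Nullable non-terminals: F, Y.
FIRST sets used below: FIRST(Y) = { ε }, FIRST(T) = { 'num' }

F: nullable alternative(s) F → Y, F → ε; FOLLOW(F) = { $ }
  F → Y: FIRST \ {ε} = { } — disjoint from FOLLOW(F)
  F → T: FIRST \ {ε} = { 'num' } — disjoint from FOLLOW(F)
  F → ε: FIRST \ {ε} = { } — disjoint from FOLLOW(F)
Y has a nullable alternative but only one production, so nothing to check.

T has no nullable alternative, so no FIRST/FOLLOW check is needed there.

No FIRST/FOLLOW conflicts found.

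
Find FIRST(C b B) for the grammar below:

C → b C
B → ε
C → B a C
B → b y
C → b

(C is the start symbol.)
FIRST sets of the non-terminals involved (from the grammar, by fixed-point iteration):
  FIRST(C) = { 'a', 'b' }

To compute FIRST(C b B), process the symbols left to right:
Symbol C is a non-terminal. Add FIRST(C) \ {ε} = { 'a', 'b' }
C is not nullable (ε ∉ FIRST(C)), so stop here.
FIRST(C b B) = { 'a', 'b' }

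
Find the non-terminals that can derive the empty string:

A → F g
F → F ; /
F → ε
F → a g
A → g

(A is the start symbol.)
A non-terminal is nullable if it can derive ε (the empty string): either it has an ε-production, or it has a production whose right-hand side consists entirely of nullable non-terminals.

ε-productions: F → ε
So F is immediately nullable.
No further non-terminal can be added: every production for the remaining non-terminals contains a terminal or a non-nullable non-terminal.
Nullable = { 'F' }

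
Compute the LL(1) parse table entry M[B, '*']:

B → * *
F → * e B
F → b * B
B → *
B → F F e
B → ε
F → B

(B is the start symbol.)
B → * *, B → *, B → F F e, B → ε

To find M[B, '*'], we find productions for B where '*' is in the predict set (PREDICT(N → α) = (FIRST(α) \ {ε}) ∪ (FOLLOW(N) if α ⇒* ε)).

Relevant sets:
  FIRST(F) = { '*', 'b', 'e', ε }
  FOLLOW(B) = { $, '*', 'b', 'e' }

B → * *: PREDICT = { '*' }
  '*' is in predict set, so this production goes in M[B, '*']
B → *: PREDICT = { '*' }
  '*' is in predict set, so this production goes in M[B, '*']
B → F F e: PREDICT = { '*', 'b', 'e' }
  '*' is in predict set, so this production goes in M[B, '*']
B → ε: PREDICT = { $, '*', 'b', 'e' }
  '*' is in predict set, so this production goes in M[B, '*']

M[B, '*'] = B → * *, B → *, B → F F e, B → ε  (a multiply-defined cell — the grammar is not LL(1))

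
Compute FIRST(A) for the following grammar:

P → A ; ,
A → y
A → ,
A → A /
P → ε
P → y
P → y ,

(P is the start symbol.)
From A → y:
  - y is a terminal: add 'y' and stop
From A → ,:
  - ',' is a terminal: add ',' and stop
From A → A /:
  - A is the symbol being defined: contributes nothing new
    A is not nullable, so stop

Collecting: FIRST(A) = { ',', 'y' }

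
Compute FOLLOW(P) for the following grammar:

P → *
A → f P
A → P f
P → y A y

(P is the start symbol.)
{ $, 'f', 'y' }

P is the start symbol, so $ ∈ FOLLOW(P).
In A → f P: P is at the end, add FOLLOW(A)
In A → P f: P is followed by f, add FIRST(f) \ {ε} = { 'f' }

The FOLLOW sets referred to above (computed the same way, to a fixed point):
  FOLLOW(A) = { 'y' }

Taking the union: FOLLOW(P) = { $, 'f', 'y' }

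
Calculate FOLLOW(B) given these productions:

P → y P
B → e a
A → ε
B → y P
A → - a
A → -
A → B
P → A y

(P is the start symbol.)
{ 'y' }

In A → B: B is at the end, add FOLLOW(A)

The FOLLOW sets referred to above (computed the same way, to a fixed point):
  FOLLOW(A) = { 'y' }

Taking the union: FOLLOW(B) = { 'y' }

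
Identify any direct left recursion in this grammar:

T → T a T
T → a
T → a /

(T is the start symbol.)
Direct left recursion occurs when N → N α for some non-terminal N (the right-hand side begins with the left-hand side itself).

T → T a T: LEFT RECURSIVE (starts with T)
T → a: starts with a
T → a /: starts with a

The grammar has direct left recursion on: T.

Answer: Yes, T is left-recursive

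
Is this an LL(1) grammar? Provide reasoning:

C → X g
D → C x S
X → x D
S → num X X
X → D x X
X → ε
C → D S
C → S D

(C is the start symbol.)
Relevant sets:
  FIRST(X) = { 'g', 'num', 'x', ε }
  FIRST(D) = { 'g', 'num', 'x' }
  FIRST(S) = { 'num' }
  FOLLOW(X) = { $, 'g', 'num', 'x' }

For C:
  PREDICT(C → X g) = { 'g', 'num', 'x' }
  PREDICT(C → D S) = { 'g', 'num', 'x' }
  PREDICT(C → S D) = { 'num' }
For X:
  PREDICT(X → x D) = { 'x' }
  PREDICT(X → D x X) = { 'g', 'num', 'x' }
  PREDICT(X → ε) = { $, 'g', 'num', 'x' }
D, S have a single production, so nothing to check there.

Conflict found: Predict set conflict for C: { 'g', 'num', 'x' }
The grammar is NOT LL(1).

Answer: No. Predict set conflict for C: { 'g', 'num', 'x' }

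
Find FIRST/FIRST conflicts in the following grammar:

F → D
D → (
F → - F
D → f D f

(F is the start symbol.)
No FIRST/FIRST conflicts.

A FIRST/FIRST conflict occurs when two productions N → α and N → β for the same non-terminal have FIRST(α) ∩ FIRST(β) ≠ ∅ (with ε ∈ FIRST of a nullable right-hand side, so two nullable alternatives also conflict).

FIRST sets of the non-terminals at (or reachable through a nullable prefix from) the front of some alternative:
  FIRST(D) = { '(', 'f' }

Productions for F:
  F → D: FIRST = { '(', 'f' }
  F → - F: FIRST = { '-' }
Productions for D:
  D → (: FIRST = { '(' }
  D → f D f: FIRST = { 'f' }

All alternatives of each non-terminal have pairwise disjoint FIRST sets.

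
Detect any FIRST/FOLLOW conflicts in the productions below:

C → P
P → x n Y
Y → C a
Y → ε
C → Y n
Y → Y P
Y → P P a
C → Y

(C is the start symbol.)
A FIRST/FOLLOW conflict occurs when a non-terminal N has a nullable alternative N → β (β ⇒* ε) and another alternative N → α with FIRST(α) ∩ FOLLOW(N) ≠ ∅: on such a lookahead the parser cannot decide between expanding α and letting N vanish via β.

Nullable non-terminals: C, Y.
FIRST sets used below: FIRST(P) = { 'x' }, FIRST(Y) = { 'a', 'n', 'x', ε }, FIRST(C) = { 'a', 'n', 'x', ε }

C: nullable alternative(s) C → Y; FOLLOW(C) = { $, 'a' }
  C → P: FIRST \ {ε} = { 'x' } — disjoint from FOLLOW(C)
  C → Y n: FIRST \ {ε} = { 'a', 'n', 'x' } — overlaps FOLLOW(C) on { 'a' }: CONFLICT
  C → Y: FIRST \ {ε} = { 'a', 'n', 'x' } — this is the only nullable alternative, skip

Y: nullable alternative(s) Y → ε; FOLLOW(Y) = { $, 'a', 'n', 'x' }
  Y → C a: FIRST \ {ε} = { 'a', 'n', 'x' } — overlaps FOLLOW(Y) on { 'a', 'n', 'x' }: CONFLICT
  Y → ε: FIRST \ {ε} = { } — this is the only nullable alternative, skip
  Y → Y P: FIRST \ {ε} = { 'a', 'n', 'x' } — overlaps FOLLOW(Y) on { 'a', 'n', 'x' }: CONFLICT
  Y → P P a: FIRST \ {ε} = { 'x' } — overlaps FOLLOW(Y) on { 'x' }: CONFLICT

P has no nullable alternative, so no FIRST/FOLLOW check is needed there.

So the grammar has 4 FIRST/FOLLOW conflicts (marked CONFLICT above).

Answer: Yes. C → Y n with FOLLOW(C) on { 'a' }; Y → C a with FOLLOW(Y) on { 'a', 'n', 'x' }; Y → Y P with FOLLOW(Y) on { 'a', 'n', 'x' }; Y → P P a with FOLLOW(Y) on { 'x' }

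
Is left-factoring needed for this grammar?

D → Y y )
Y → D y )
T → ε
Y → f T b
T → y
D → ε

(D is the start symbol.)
No, left-factoring is not needed

Left-factoring is needed when two productions for the same non-terminal
share a common prefix on the right-hand side.

Productions for D:
  D → Y y )
  D → ε
Productions for Y:
  Y → D y )
  Y → f T b
Productions for T:
  T → ε
  T → y

No common prefixes found.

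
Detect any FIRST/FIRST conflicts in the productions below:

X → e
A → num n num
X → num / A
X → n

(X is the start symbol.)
A FIRST/FIRST conflict occurs when two productions N → α and N → β for the same non-terminal have FIRST(α) ∩ FIRST(β) ≠ ∅ (with ε ∈ FIRST of a nullable right-hand side, so two nullable alternatives also conflict).

Productions for X:
  X → e: FIRST = { 'e' }
  X → num / A: FIRST = { 'num' }
  X → n: FIRST = { 'n' }
A has only one production, so no FIRST/FIRST conflict is possible there.

All alternatives of each non-terminal have pairwise disjoint FIRST sets.

Answer: No FIRST/FIRST conflicts.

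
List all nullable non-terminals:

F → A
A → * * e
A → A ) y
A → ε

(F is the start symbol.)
ε-productions: A → ε
So A is immediately nullable.
F → A: every symbol on the right is nullable, so F is nullable too.
Every non-terminal is now nullable.
Nullable = { 'A', 'F' }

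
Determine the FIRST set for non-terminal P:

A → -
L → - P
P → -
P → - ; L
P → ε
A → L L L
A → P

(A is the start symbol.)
{ '-', ε }

To compute FIRST(P), examine every production with P on the left-hand side, reading each right-hand side left to right until a non-nullable symbol is reached.

From P → -:
  - '-' is a terminal: add '-' and stop
From P → - ; L:
  - '-' is a terminal: add '-' and stop
From P → ε:
  - ε-production, so ε ∈ FIRST(P)

Collecting: FIRST(P) = { '-', ε }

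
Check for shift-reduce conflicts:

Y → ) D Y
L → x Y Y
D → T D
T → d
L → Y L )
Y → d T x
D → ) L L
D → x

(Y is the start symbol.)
No shift-reduce conflicts

A shift-reduce conflict occurs when an LR(0) state has both:
  - a complete (reduce) item [A → α .] (dot at the end), and
  - a shift item [B → β . c γ] (dot before a terminal).

Augment with Y' → Y and build the canonical LR(0) collection (I0 = CLOSURE({[Y' → . Y]}), then GOTO on every symbol after a dot until no new states appear). It has 21 states:
  I0: { [Y → . ) D Y], [Y → . d T x], [Y' → . Y] }  — shift
  I1: { [D → . ) L L], [D → . T D], [D → . x], [T → . d], [Y → ) . D Y] }  — shift
  I2: { [Y' → Y .] }  — accept
  I3: { [T → . d], [Y → d . T x] }  — shift
  I4: { [Y → d T . x] }  — shift
  I5: { [T → d .] }  — reduce
  I6: { [Y → d T x .] }  — reduce
  I7: { [D → ) . L L], [L → . Y L )], [L → . x Y Y], [Y → . ) D Y], [Y → . d T x] }  — shift
  I8: { [Y → ) D . Y], [Y → . ) D Y], [Y → . d T x] }  — shift
  I9: { [D → . ) L L], [D → . T D], [D → . x], [D → T . D], [T → . d] }  — shift
  I10: { [D → x .] }  — reduce
  I11: { [D → T D .] }  — reduce
  I12: { [Y → ) D Y .] }  — reduce
  I13: { [D → ) L . L], [L → . Y L )], [L → . x Y Y], [Y → . ) D Y], [Y → . d T x] }  — shift
  I14: { [L → . Y L )], [L → . x Y Y], [L → Y . L )], [Y → . ) D Y], [Y → . d T x] }  — shift
  I15: { [L → x . Y Y], [Y → . ) D Y], [Y → . d T x] }  — shift
  I16: { [L → x Y . Y], [Y → . ) D Y], [Y → . d T x] }  — shift
  I17: { [L → x Y Y .] }  — reduce
  I18: { [L → Y L . )] }  — shift
  I19: { [L → Y L ) .] }  — reduce
  I20: { [D → ) L L .] }  — reduce

No state contains both a complete item and a shift item.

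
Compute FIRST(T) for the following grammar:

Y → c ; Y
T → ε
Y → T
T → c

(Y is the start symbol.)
From T → ε:
  - ε-production, so ε ∈ FIRST(T)
From T → c:
  - c is a terminal: add 'c' and stop

Collecting: FIRST(T) = { 'c', ε }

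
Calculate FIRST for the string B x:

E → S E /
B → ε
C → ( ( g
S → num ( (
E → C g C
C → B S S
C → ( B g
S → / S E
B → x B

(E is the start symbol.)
{ 'x' }

FIRST sets of the non-terminals involved (from the grammar, by fixed-point iteration):
  FIRST(B) = { 'x', ε }

To compute FIRST(B x), process the symbols left to right:
Symbol B is a non-terminal. Add FIRST(B) \ {ε} = { 'x' }
B is nullable (ε ∈ FIRST(B)), continue to the next symbol.
Symbol x is a terminal. Add 'x' and stop.
FIRST(B x) = { 'x' }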